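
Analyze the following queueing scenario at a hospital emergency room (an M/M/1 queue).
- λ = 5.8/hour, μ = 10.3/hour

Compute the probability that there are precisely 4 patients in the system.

ρ = λ/μ = 5.8/10.3 = 0.5631
P(n) = (1-ρ)ρⁿ
P(4) = (1-0.5631) × 0.5631^4
P(4) = 0.43690 × 0.10054
P(4) = 0.04393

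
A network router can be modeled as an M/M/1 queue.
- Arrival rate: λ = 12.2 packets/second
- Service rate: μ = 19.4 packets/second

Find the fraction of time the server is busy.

Server utilization: ρ = λ/μ
ρ = 12.2/19.4 = 0.6289
The server is busy 62.89% of the time.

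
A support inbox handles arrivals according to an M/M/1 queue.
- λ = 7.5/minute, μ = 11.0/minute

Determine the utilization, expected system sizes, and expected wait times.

Step 1: ρ = λ/μ = 7.5/11.0 = 0.6818
Step 2: L = λ/(μ-λ) = 7.5/3.50 = 2.1429
Step 3: Lq = λ²/(μ(μ-λ)) = 56.25/(11.0×3.50) = 1.4610
Step 4: W = 1/(μ-λ) = 1/3.50 = 0.285714
Step 5: Wq = λ/(μ(μ-λ)) = 7.5/(11.0×3.50) = 0.1948
Step 6: P(0) = 1-ρ = 0.3182
Verify: L = λW = 7.5×0.285714 = 2.1429 ✔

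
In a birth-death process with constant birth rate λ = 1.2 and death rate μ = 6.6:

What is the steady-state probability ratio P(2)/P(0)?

For constant rates: P(n)/P(0) = (λ/μ)^n
P(2)/P(0) = (1.2/6.6)^2 = 0.18182^2 = 0.03306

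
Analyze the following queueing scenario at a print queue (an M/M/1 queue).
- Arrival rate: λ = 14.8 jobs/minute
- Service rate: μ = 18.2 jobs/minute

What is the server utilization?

Server utilization: ρ = λ/μ
ρ = 14.8/18.2 = 0.8132
The server is busy 81.32% of the time.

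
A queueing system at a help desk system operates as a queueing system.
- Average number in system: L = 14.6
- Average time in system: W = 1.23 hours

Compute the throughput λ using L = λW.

Little's Law: L = λW, so λ = L/W
λ = 14.6/1.23 = 11.8699 tickets/hour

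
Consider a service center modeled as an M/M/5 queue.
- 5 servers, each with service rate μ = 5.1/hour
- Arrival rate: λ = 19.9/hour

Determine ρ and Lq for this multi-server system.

Traffic intensity: ρ = λ/(cμ) = 19.9/(5×5.1) = 0.7804
Since ρ = 0.7804 < 1, system is stable.
Offered load a = λ/μ = cρ = 19.9/5.1 = 3.9020
P₀ = [ Σₙ₌₀^4 aⁿ/n! + a^5/(5!(1-ρ)) ]⁻¹
Σ = a^0/0! + a^1/1! + a^2/2! + a^3/3! + a^4/4! = 1.00000 + 3.90196 + 7.61265 + 9.90142 + 9.65874 = 32.0748
a^5/(5!(1-ρ)) = 904.5124/(120 × 0.219608) = 34.3230
P₀ = 1/(32.0748 + 34.3230) = 0.01506
Lq = P₀·a^5·ρ / (5!(1-ρ)²) = 0.0150607 × 904.5124 × 0.780392 / (120 × 0.0482276) = 1.8369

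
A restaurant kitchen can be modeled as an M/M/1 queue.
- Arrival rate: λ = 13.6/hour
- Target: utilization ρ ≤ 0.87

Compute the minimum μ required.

ρ = λ/μ, so μ = λ/ρ
μ ≥ 13.6/0.87 = 15.6322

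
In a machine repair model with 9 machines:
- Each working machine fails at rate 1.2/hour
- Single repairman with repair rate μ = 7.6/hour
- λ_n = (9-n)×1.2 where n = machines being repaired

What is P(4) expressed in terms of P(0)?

P(4)/P(0) = ∏_{i=0}^{4-1} λ_i/μ_{i+1}
= (9-0)×1.2/7.6 × (9-1)×1.2/7.6 × (9-2)×1.2/7.6 × (9-3)×1.2/7.6
= 1.8795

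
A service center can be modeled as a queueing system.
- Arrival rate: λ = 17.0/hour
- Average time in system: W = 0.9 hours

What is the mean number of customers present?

Little's Law: L = λW
L = 17.0 × 0.9 = 15.3000 customers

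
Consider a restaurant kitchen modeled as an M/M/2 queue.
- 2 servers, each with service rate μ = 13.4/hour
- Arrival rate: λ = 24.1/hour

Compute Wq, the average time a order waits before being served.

Traffic intensity: ρ = λ/(cμ) = 24.1/(2×13.4) = 0.8993
Since ρ = 0.8993 < 1, system is stable.
Offered load a = λ/μ = cρ = 24.1/13.4 = 1.7985
P₀ = [ Σₙ₌₀^1 aⁿ/n! + a^2/(2!(1-ρ)) ]⁻¹
Σ = a^0/0! + a^1/1! = 1.0000 + 1.7985 = 2.7985
a^2/(2!(1-ρ)) = 3.234629/(2 × 0.1007463) = 16.0533
P₀ = 1/(2.7985 + 16.0533) = 0.05305
Lq = P₀·a^2·ρ / (2!(1-ρ)²) = 0.0530452 × 3.23463 × 0.899254 / (2 × 0.0101498) = 7.6009
Wq = Lq/λ = 7.6009/24.1 = 0.3154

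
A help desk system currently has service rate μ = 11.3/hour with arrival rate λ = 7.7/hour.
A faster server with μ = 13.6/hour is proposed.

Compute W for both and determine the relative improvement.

System 1: ρ₁ = 7.7/11.3 = 0.6814, W₁ = 1/(11.3-7.7) = 0.2778
System 2: ρ₂ = 7.7/13.6 = 0.5662, W₂ = 1/(13.6-7.7) = 0.1695
Improvement: (W₁-W₂)/W₁ = (0.2778-0.1695)/0.2778 = 38.98%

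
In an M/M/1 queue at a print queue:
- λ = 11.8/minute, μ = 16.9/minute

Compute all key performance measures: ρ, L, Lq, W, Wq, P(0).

Step 1: ρ = λ/μ = 11.8/16.9 = 0.6982
Step 2: L = λ/(μ-λ) = 11.8/5.10 = 2.3137
Step 3: Lq = λ²/(μ(μ-λ)) = 139.24/(16.9×5.10) = 1.6155
Step 4: W = 1/(μ-λ) = 1/5.10 = 0.19608
Step 5: Wq = λ/(μ(μ-λ)) = 11.8/(16.9×5.10) = 0.1369
Step 6: P(0) = 1-ρ = 0.3018
Verify: L = λW = 11.8×0.19608 = 2.3137 ✔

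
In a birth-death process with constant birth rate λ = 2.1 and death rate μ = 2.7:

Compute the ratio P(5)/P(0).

For constant rates: P(n)/P(0) = (λ/μ)^n
P(5)/P(0) = (2.1/2.7)^5 = 0.77778^5 = 0.2846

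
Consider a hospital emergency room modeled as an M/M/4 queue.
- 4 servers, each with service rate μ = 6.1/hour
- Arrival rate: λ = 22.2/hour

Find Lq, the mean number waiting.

Traffic intensity: ρ = λ/(cμ) = 22.2/(4×6.1) = 0.9098
Since ρ = 0.9098 < 1, system is stable.
Offered load a = λ/μ = cρ = 22.2/6.1 = 3.6393
P₀ = [ Σₙ₌₀^3 aⁿ/n! + a^4/(4!(1-ρ)) ]⁻¹
Σ = a^0/0! + a^1/1! + a^2/2! + a^3/3! = 1.00000 + 3.63934 + 6.62241 + 8.03375 = 19.2955
a^4/(4!(1-ρ)) = 175.4254/(24 × 0.0901639) = 81.0678
P₀ = 1/(19.2955 + 81.0678) = 0.009964
Lq = P₀·a^4·ρ / (4!(1-ρ)²) = 0.0099638 × 175.4254 × 0.90984 / (24 × 0.0081295) = 8.1509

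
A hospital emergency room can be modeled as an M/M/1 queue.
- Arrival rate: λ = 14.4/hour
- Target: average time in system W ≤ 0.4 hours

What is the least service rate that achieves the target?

For M/M/1: W = 1/(μ-λ)
Need W ≤ 0.4, so 1/(μ-λ) ≤ 0.4
μ - λ ≥ 1/0.4 = 2.5000
μ ≥ 14.4 + 2.5000 = 16.9000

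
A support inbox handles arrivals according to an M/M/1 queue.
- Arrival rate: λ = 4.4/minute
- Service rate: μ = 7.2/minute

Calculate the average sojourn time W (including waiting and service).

First, compute utilization: ρ = λ/μ = 4.4/7.2 = 0.6111
For M/M/1: W = 1/(μ-λ)
W = 1/(7.2-4.4) = 1/2.80
W = 0.3571 minutes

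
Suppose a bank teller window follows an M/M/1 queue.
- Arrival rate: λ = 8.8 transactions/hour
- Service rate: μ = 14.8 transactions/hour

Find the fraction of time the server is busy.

Server utilization: ρ = λ/μ
ρ = 8.8/14.8 = 0.5946
The server is busy 59.46% of the time.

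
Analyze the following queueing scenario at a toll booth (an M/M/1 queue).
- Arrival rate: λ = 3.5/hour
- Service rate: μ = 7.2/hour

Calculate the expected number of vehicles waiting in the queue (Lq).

ρ = λ/μ = 3.5/7.2 = 0.4861
For M/M/1: Lq = λ²/(μ(μ-λ))
Lq = 12.25/(7.2 × 3.70)
Lq = 0.4598 vehicles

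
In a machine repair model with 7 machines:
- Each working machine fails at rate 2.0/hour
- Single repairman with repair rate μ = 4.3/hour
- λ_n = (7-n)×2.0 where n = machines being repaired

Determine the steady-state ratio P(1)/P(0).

P(1)/P(0) = ∏_{i=0}^{1-1} λ_i/μ_{i+1}
= (7-0)×2.0/4.3
= 3.2558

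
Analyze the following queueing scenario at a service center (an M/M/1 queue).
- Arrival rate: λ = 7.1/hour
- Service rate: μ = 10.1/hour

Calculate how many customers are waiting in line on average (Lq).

ρ = λ/μ = 7.1/10.1 = 0.7030
For M/M/1: Lq = λ²/(μ(μ-λ))
Lq = 50.41/(10.1 × 3.00)
Lq = 1.6637 customers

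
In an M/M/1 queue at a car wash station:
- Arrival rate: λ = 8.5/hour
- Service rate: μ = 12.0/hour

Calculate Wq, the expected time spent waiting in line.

First, compute utilization: ρ = λ/μ = 8.5/12.0 = 0.7083
For M/M/1: Wq = λ/(μ(μ-λ))
Wq = 8.5/(12.0 × (12.0-8.5))
Wq = 8.5/(12.0 × 3.50)
Wq = 0.2024 hours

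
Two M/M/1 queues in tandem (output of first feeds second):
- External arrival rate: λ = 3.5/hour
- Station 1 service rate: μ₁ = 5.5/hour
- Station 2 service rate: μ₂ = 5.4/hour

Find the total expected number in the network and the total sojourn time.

By Jackson's theorem, each station behaves as independent M/M/1.
Station 1: ρ₁ = 3.5/5.5 = 0.6364, L₁ = ρ₁/(1-ρ₁) = λ/(μ₁-λ) = 3.5/2.00 = 1.7500
Station 2: ρ₂ = 3.5/5.4 = 0.6481, L₂ = ρ₂/(1-ρ₂) = λ/(μ₂-λ) = 3.5/1.90 = 1.8421
Total: L = L₁ + L₂ = 1.7500 + 1.8421 = 3.5921
W = L/λ = 3.5921/3.5 = 1.0263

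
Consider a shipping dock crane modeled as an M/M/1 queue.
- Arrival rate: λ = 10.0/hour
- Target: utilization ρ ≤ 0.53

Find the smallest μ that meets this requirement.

ρ = λ/μ, so μ = λ/ρ
μ ≥ 10.0/0.53 = 18.8679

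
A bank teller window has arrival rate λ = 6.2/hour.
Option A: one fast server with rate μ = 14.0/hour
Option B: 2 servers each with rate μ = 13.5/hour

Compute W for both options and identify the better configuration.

Option A: single server μ = 14.0 (M/M/1)
  ρ_A = 6.2/14.0 = 0.4429
  W_A = 1/(μ-λ) = 1/(14.0-6.2) = 1/7.80 = 0.1282

Option B: 2 servers μ = 13.5 (M/M/2)
  ρ_B = λ/(cμ) = 6.2/(2×13.5) = 0.2296
  Offered load a = λ/μ = cρ = 6.2/13.5 = 0.4593
  P₀ = [ Σₙ₌₀^1 aⁿ/n! + a^2/(2!(1-ρ)) ]⁻¹
  Σ = a^0/0! + a^1/1! = 1.0000 + 0.4593 = 1.4593
  a^2/(2!(1-ρ)) = 0.2109/(2 × 0.7704) = 0.1369
  P₀ = 1/(1.4593 + 0.1369) = 0.6265
  Lq = P₀·a^2·ρ / (2!(1-ρ)²) = 0.6265 × 0.2109 × 0.2296 / (2 × 0.5935) = 0.02556
  Wq_B = Lq/λ = 0.0255647/6.2 = 0.0041233
  W_B = Wq_B + 1/μ = 0.0041233 + 0.074074 = 0.07820

Since W_B = 0.07820 < W_A = 0.1282, Option B (multiple servers) has the shorter time in system.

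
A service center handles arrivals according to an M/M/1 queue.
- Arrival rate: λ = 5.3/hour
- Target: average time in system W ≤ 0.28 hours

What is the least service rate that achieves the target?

For M/M/1: W = 1/(μ-λ)
Need W ≤ 0.28, so 1/(μ-λ) ≤ 0.28
μ - λ ≥ 1/0.28 = 3.5714
μ ≥ 5.3 + 3.5714 = 8.8714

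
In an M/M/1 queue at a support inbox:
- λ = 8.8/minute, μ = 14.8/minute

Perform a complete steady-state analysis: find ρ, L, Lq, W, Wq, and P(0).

Step 1: ρ = λ/μ = 8.8/14.8 = 0.5946
Step 2: L = λ/(μ-λ) = 8.8/6.00 = 1.4667
Step 3: Lq = λ²/(μ(μ-λ)) = 77.44/(14.8×6.00) = 0.8721
Step 4: W = 1/(μ-λ) = 1/6.00 = 0.16667
Step 5: Wq = λ/(μ(μ-λ)) = 8.8/(14.8×6.00) = 0.09910
Step 6: P(0) = 1-ρ = 0.4054
Verify: L = λW = 8.8×0.16667 = 1.4667 ✔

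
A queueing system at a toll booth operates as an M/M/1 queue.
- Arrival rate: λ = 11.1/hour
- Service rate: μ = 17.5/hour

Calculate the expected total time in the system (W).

First, compute utilization: ρ = λ/μ = 11.1/17.5 = 0.6343
For M/M/1: W = 1/(μ-λ)
W = 1/(17.5-11.1) = 1/6.40
W = 0.1562 hours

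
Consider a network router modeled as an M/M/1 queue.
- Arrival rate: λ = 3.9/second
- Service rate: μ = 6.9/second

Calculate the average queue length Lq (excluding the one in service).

ρ = λ/μ = 3.9/6.9 = 0.5652
For M/M/1: Lq = λ²/(μ(μ-λ))
Lq = 15.21/(6.9 × 3.00)
Lq = 0.7348 packets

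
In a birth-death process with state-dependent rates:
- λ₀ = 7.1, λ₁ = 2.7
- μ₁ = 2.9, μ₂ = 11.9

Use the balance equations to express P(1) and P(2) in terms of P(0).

Balance equations:
State 0: λ₀P₀ = μ₁P₁ → P₁ = (λ₀/μ₁)P₀ = (7.1/2.9)P₀ = 2.4483P₀
State 1: P₂ = (λ₀λ₁)/(μ₁μ₂)P₀ = (7.1×2.7)/(2.9×11.9)P₀ = 0.5555P₀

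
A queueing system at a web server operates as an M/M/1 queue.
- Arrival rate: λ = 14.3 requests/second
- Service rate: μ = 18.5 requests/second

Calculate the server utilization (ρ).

Server utilization: ρ = λ/μ
ρ = 14.3/18.5 = 0.7730
The server is busy 77.30% of the time.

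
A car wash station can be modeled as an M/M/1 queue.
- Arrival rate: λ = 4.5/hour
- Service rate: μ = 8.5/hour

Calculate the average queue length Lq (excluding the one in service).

ρ = λ/μ = 4.5/8.5 = 0.5294
For M/M/1: Lq = λ²/(μ(μ-λ))
Lq = 20.25/(8.5 × 4.00)
Lq = 0.5956 cars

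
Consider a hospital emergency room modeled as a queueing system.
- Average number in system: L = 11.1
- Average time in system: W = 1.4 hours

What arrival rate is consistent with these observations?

Little's Law: L = λW, so λ = L/W
λ = 11.1/1.4 = 7.9286 patients/hour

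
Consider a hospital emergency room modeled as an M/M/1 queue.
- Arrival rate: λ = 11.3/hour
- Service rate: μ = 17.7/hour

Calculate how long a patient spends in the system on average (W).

First, compute utilization: ρ = λ/μ = 11.3/17.7 = 0.6384
For M/M/1: W = 1/(μ-λ)
W = 1/(17.7-11.3) = 1/6.40
W = 0.1563 hours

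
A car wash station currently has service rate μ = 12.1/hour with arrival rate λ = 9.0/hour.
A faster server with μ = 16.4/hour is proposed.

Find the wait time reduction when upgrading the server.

System 1: ρ₁ = 9.0/12.1 = 0.7438, W₁ = 1/(12.1-9.0) = 0.32258
System 2: ρ₂ = 9.0/16.4 = 0.5488, W₂ = 1/(16.4-9.0) = 0.13514
Improvement: (W₁-W₂)/W₁ = (0.32258-0.13514)/0.32258 = 58.11%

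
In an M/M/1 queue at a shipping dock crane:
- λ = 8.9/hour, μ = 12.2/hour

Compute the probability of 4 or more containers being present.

ρ = λ/μ = 8.9/12.2 = 0.7295
P(N ≥ n) = ρⁿ
P(N ≥ 4) = 0.7295^4
P(N ≥ 4) = 0.2832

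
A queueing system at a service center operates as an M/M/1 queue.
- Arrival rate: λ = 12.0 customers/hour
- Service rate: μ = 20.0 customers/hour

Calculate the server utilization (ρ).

Server utilization: ρ = λ/μ
ρ = 12.0/20.0 = 0.6000
The server is busy 60.00% of the time.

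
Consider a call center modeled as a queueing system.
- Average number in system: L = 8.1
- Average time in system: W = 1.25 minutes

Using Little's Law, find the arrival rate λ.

Little's Law: L = λW, so λ = L/W
λ = 8.1/1.25 = 6.4800 calls/minute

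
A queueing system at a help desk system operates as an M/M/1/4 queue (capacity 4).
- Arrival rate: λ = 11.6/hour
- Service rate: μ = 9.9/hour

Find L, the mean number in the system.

ρ = λ/μ = 11.6/9.9 = 1.1717
P₀ = (1-ρ)/(1-ρ^(K+1)) = (1-1.1717)/(1-1.1717^5) = -0.1717/-1.2084 = 0.1421
P_K = P₀×ρ^K = 0.1421 × 1.1717^4 = 0.1421 × 1.8848 = 0.2678
L = ρ[1 - (K+1)ρ^K + Kρ^(K+1)] / [(1-ρ)(1-ρ^(K+1))]
L = 1.1717 × (1 - 5×1.88480 + 4×2.20842) / ((1 - 1.1717) × (1 - 2.20842)) = 2.3135 tickets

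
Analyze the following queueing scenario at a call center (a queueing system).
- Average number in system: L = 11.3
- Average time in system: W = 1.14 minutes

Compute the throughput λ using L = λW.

Little's Law: L = λW, so λ = L/W
λ = 11.3/1.14 = 9.9123 calls/minute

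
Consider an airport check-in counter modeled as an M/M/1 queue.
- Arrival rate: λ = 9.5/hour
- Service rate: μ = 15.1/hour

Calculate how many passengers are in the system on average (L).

ρ = λ/μ = 9.5/15.1 = 0.6291
For M/M/1: L = λ/(μ-λ)
L = 9.5/(15.1-9.5) = 9.5/5.60
L = 1.6964 passengers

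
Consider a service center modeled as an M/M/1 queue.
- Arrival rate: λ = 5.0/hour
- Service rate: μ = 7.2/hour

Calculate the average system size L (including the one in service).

ρ = λ/μ = 5.0/7.2 = 0.6944
For M/M/1: L = λ/(μ-λ)
L = 5.0/(7.2-5.0) = 5.0/2.20
L = 2.2727 customers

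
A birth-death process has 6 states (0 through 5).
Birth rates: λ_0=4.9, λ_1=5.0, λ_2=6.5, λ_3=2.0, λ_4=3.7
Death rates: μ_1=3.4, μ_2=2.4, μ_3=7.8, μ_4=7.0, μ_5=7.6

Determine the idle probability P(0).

Ratios P(n)/P(0) = (λ₀···λₙ₋₁)/(μ₁···μₙ):
P(1)/P(0) = (4.9)/(3.4) = 1.4412
P(2)/P(0) = (4.9×5.0)/(3.4×2.4) = 3.0025
P(3)/P(0) = (4.9×5.0×6.5)/(3.4×2.4×7.8) = 2.5020
P(4)/P(0) = (4.9×5.0×6.5×2.0)/(3.4×2.4×7.8×7.0) = 0.7149
P(5)/P(0) = (4.9×5.0×6.5×2.0×3.7)/(3.4×2.4×7.8×7.0×7.6) = 0.3480

Normalization: ∑ P(n) = 1
P(0) × (1.0000 + 1.4412 + 3.0025 + 2.5020 + 0.7149 + 0.3480) = 1
P(0) × 9.0086 = 1
P(0) = 1/9.0086 = 0.1110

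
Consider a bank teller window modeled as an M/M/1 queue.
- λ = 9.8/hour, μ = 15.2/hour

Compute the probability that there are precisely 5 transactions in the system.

ρ = λ/μ = 9.8/15.2 = 0.64474
P(n) = (1-ρ)ρⁿ
P(5) = (1-0.64474) × 0.64474^5
P(5) = 0.3553 × 0.1114
P(5) = 0.03958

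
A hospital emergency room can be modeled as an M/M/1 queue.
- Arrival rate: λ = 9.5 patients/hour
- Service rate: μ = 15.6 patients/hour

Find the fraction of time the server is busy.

Server utilization: ρ = λ/μ
ρ = 9.5/15.6 = 0.6090
The server is busy 60.90% of the time.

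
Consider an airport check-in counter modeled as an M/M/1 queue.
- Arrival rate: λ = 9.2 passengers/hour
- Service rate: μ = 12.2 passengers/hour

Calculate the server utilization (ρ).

Server utilization: ρ = λ/μ
ρ = 9.2/12.2 = 0.7541
The server is busy 75.41% of the time.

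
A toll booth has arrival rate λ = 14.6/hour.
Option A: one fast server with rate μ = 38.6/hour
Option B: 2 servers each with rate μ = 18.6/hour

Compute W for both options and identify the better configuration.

Option A: single server μ = 38.6 (M/M/1)
  ρ_A = 14.6/38.6 = 0.3782
  W_A = 1/(μ-λ) = 1/(38.6-14.6) = 1/24.00 = 0.04167

Option B: 2 servers μ = 18.6 (M/M/2)
  ρ_B = λ/(cμ) = 14.6/(2×18.6) = 0.3925
  Offered load a = λ/μ = cρ = 14.6/18.6 = 0.7849
  P₀ = [ Σₙ₌₀^1 aⁿ/n! + a^2/(2!(1-ρ)) ]⁻¹
  Σ = a^0/0! + a^1/1! = 1.0000 + 0.7849 = 1.7849
  a^2/(2!(1-ρ)) = 0.6161/(2 × 0.6075) = 0.5071
  P₀ = 1/(1.7849 + 0.5071) = 0.4363
  Lq = P₀·a^2·ρ / (2!(1-ρ)²) = 0.4363 × 0.6161 × 0.3925 / (2 × 0.3691) = 0.1429
  Wq_B = Lq/λ = 0.14292/14.6 = 0.009789
  W_B = Wq_B + 1/μ = 0.009789 + 0.05376 = 0.06355

Since W_A = 0.04167 < W_B = 0.06355, Option A (single fast server) has the shorter time in system.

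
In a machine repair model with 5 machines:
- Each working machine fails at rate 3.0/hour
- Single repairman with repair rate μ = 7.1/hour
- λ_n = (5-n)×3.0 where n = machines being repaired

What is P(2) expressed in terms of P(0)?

P(2)/P(0) = ∏_{i=0}^{2-1} λ_i/μ_{i+1}
= (5-0)×3.0/7.1 × (5-1)×3.0/7.1
= 3.5707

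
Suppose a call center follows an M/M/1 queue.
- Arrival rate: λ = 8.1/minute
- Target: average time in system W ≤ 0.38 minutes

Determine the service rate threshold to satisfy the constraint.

For M/M/1: W = 1/(μ-λ)
Need W ≤ 0.38, so 1/(μ-λ) ≤ 0.38
μ - λ ≥ 1/0.38 = 2.6316
μ ≥ 8.1 + 2.6316 = 10.7316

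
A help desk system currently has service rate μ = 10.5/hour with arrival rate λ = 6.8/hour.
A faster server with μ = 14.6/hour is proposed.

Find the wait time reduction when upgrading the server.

System 1: ρ₁ = 6.8/10.5 = 0.6476, W₁ = 1/(10.5-6.8) = 0.27027
System 2: ρ₂ = 6.8/14.6 = 0.4658, W₂ = 1/(14.6-6.8) = 0.12821
Improvement: (W₁-W₂)/W₁ = (0.27027-0.12821)/0.27027 = 52.56%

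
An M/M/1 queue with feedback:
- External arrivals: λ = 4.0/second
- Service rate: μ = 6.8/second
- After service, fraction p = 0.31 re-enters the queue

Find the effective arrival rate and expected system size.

Effective arrival rate: λ_eff = λ/(1-p) = 4.0/(1-0.31) = 4.0/0.69 = 5.797101
ρ = λ_eff/μ = 5.797101/6.8 = 0.8525149
L = ρ/(1-ρ) = 0.8525149/(1-0.8525149) = 5.7803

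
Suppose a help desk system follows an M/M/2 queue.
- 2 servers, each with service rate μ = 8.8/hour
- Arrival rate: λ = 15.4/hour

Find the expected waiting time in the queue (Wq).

Traffic intensity: ρ = λ/(cμ) = 15.4/(2×8.8) = 0.8750
Since ρ = 0.8750 < 1, system is stable.
Offered load a = λ/μ = cρ = 15.4/8.8 = 1.7500
P₀ = [ Σₙ₌₀^1 aⁿ/n! + a^2/(2!(1-ρ)) ]⁻¹
Σ = a^0/0! + a^1/1! = 1.0000 + 1.7500 = 2.7500
a^2/(2!(1-ρ)) = 3.0625/(2 × 0.1250) = 12.2500
P₀ = 1/(2.7500 + 12.2500) = 0.06667
Lq = P₀·a^2·ρ / (2!(1-ρ)²) = 0.066667 × 3.0625 × 0.87500 / (2 × 0.015625) = 5.7167
Wq = Lq/λ = 5.7167/15.4 = 0.3712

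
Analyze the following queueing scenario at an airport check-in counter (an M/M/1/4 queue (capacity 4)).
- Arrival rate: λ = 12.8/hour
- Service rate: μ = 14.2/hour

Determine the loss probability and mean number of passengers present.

ρ = λ/μ = 12.8/14.2 = 0.9014
P₀ = (1-ρ)/(1-ρ^(K+1)) = (1-0.9014)/(1-0.9014^5) = 0.09860/0.4049 = 0.2435
P_K = P₀×ρ^K = 0.2435 × 0.9014^4 = 0.2435 × 0.6602 = 0.1608
Blocking probability P_4 = 0.1608 (16.08%)
L = ρ[1 - (K+1)ρ^K + Kρ^(K+1)] / [(1-ρ)(1-ρ^(K+1))]
L = 0.9014 × (1 - 5×0.6601919 + 4×0.5950970) / ((1 - 0.9014) × (1 - 0.5950970)) = 1.7934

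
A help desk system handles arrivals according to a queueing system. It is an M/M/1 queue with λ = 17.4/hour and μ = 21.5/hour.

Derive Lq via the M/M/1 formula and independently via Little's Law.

Method 1 (direct): Lq = λ²/(μ(μ-λ)) = 302.76/(21.5 × 4.10) = 3.4346

Method 2 (Little's Law):
W = 1/(μ-λ) = 1/4.10 = 0.2439
Wq = W - 1/μ = 0.2439 - 0.04651 = 0.19739
Lq = λWq = 17.4 × 0.19739 = 3.4346 ✔ (matches Method 1)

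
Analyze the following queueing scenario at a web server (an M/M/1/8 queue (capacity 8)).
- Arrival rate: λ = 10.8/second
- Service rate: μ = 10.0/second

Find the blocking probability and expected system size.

ρ = λ/μ = 10.8/10.0 = 1.0800
P₀ = (1-ρ)/(1-ρ^(K+1)) = (1-1.0800)/(1-1.0800^9) = -0.08000/-0.9990 = 0.08008
P_K = P₀×ρ^K = 0.08008 × 1.0800^8 = 0.08008 × 1.8509 = 0.1482
Blocking probability P_8 = 0.1482 (14.82%)
L = ρ[1 - (K+1)ρ^K + Kρ^(K+1)] / [(1-ρ)(1-ρ^(K+1))]
L = 1.0800 × (1 - 9×1.850930 + 8×1.999005) / ((1 - 1.0800) × (1 - 1.999005)) = 4.5090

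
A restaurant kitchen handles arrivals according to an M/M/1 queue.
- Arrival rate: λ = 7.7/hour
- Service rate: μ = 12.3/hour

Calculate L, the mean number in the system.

ρ = λ/μ = 7.7/12.3 = 0.6260
For M/M/1: L = λ/(μ-λ)
L = 7.7/(12.3-7.7) = 7.7/4.60
L = 1.6739 orders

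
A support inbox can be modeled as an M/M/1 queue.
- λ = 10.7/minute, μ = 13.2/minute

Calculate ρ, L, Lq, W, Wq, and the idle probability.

Step 1: ρ = λ/μ = 10.7/13.2 = 0.8106
Step 2: L = λ/(μ-λ) = 10.7/2.50 = 4.2800
Step 3: Lq = λ²/(μ(μ-λ)) = 114.49/(13.2×2.50) = 3.4694
Step 4: W = 1/(μ-λ) = 1/2.50 = 0.4000
Step 5: Wq = λ/(μ(μ-λ)) = 10.7/(13.2×2.50) = 0.3242
Step 6: P(0) = 1-ρ = 0.1894
Verify: L = λW = 10.7×0.4000 = 4.2800 ✔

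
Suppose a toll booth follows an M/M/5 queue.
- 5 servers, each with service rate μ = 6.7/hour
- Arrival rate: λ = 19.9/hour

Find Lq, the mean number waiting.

Traffic intensity: ρ = λ/(cμ) = 19.9/(5×6.7) = 0.5940
Since ρ = 0.5940 < 1, system is stable.
Offered load a = λ/μ = cρ = 19.9/6.7 = 2.9701
P₀ = [ Σₙ₌₀^4 aⁿ/n! + a^5/(5!(1-ρ)) ]⁻¹
Σ = a^0/0! + a^1/1! + a^2/2! + a^3/3! + a^4/4! = 1.0000 + 2.9701 + 4.4109 + 4.3670 + 3.2427 = 15.9907
a^5/(5!(1-ρ)) = 231.1487/(120 × 0.40597) = 4.7448
P₀ = 1/(15.9907 + 4.7448) = 0.04823
Lq = P₀·a^5·ρ / (5!(1-ρ)²) = 0.048226 × 231.1487 × 0.59403 / (120 × 0.16481) = 0.3348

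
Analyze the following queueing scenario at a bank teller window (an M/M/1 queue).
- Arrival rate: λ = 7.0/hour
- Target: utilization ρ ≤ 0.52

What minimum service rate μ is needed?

ρ = λ/μ, so μ = λ/ρ
μ ≥ 7.0/0.52 = 13.4615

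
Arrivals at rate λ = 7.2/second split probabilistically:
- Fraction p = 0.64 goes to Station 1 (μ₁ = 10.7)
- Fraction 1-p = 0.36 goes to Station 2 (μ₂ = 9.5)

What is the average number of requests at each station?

Effective rates: λ₁ = 7.2×0.64 = 4.608, λ₂ = 7.2×0.36 = 2.592
Station 1: ρ₁ = 4.608/10.7 = 0.43065, L₁ = ρ₁/(1-ρ₁) = 0.43065/(1-0.43065) = 0.7564
Station 2: ρ₂ = 2.592/9.5 = 0.27284, L₂ = ρ₂/(1-ρ₂) = 0.27284/(1-0.27284) = 0.3752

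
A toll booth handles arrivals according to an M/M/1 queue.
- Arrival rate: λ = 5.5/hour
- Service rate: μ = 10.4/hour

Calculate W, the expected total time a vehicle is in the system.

First, compute utilization: ρ = λ/μ = 5.5/10.4 = 0.5288
For M/M/1: W = 1/(μ-λ)
W = 1/(10.4-5.5) = 1/4.90
W = 0.2041 hours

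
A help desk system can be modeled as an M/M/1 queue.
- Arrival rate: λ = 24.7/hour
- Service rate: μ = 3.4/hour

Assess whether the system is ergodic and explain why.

Stability requires ρ = λ/(cμ) < 1
ρ = 24.7/(1 × 3.4) = 24.7/3.40 = 7.2647
Since 7.2647 ≥ 1, the system is UNSTABLE.
Queue grows without bound. Need μ > λ = 24.7.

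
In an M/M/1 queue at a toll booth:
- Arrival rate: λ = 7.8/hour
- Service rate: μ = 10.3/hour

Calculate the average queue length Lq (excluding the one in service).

ρ = λ/μ = 7.8/10.3 = 0.7573
For M/M/1: Lq = λ²/(μ(μ-λ))
Lq = 60.84/(10.3 × 2.50)
Lq = 2.3627 vehicles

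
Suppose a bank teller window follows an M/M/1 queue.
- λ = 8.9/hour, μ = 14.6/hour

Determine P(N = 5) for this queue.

ρ = λ/μ = 8.9/14.6 = 0.60959
P(n) = (1-ρ)ρⁿ
P(5) = (1-0.60959) × 0.60959^5
P(5) = 0.3904 × 0.08418
P(5) = 0.03286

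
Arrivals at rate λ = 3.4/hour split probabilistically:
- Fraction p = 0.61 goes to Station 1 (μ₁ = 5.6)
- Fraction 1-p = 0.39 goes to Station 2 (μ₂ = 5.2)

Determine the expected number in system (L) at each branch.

Effective rates: λ₁ = 3.4×0.61 = 2.074, λ₂ = 3.4×0.39 = 1.326
Station 1: ρ₁ = 2.074/5.6 = 0.37036, L₁ = ρ₁/(1-ρ₁) = 0.37036/(1-0.37036) = 0.5882
Station 2: ρ₂ = 1.326/5.2 = 0.2550, L₂ = ρ₂/(1-ρ₂) = 0.2550/(1-0.2550) = 0.3423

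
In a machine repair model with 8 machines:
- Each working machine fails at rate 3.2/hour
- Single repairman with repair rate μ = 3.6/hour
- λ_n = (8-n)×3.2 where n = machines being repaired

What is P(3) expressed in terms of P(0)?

P(3)/P(0) = ∏_{i=0}^{3-1} λ_i/μ_{i+1}
= (8-0)×3.2/3.6 × (8-1)×3.2/3.6 × (8-2)×3.2/3.6
= 235.9835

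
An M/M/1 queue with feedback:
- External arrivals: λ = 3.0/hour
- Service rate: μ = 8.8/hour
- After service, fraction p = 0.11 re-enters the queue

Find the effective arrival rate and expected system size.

Effective arrival rate: λ_eff = λ/(1-p) = 3.0/(1-0.11) = 3.0/0.89 = 3.37079
ρ = λ_eff/μ = 3.37079/8.8 = 0.38304
L = ρ/(1-ρ) = 0.38304/(1-0.38304) = 0.6209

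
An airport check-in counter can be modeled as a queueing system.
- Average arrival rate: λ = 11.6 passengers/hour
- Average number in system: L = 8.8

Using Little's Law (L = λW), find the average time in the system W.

Little's Law: L = λW, so W = L/λ
W = 8.8/11.6 = 0.7586 hours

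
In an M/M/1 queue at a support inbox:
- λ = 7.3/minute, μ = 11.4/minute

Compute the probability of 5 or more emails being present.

ρ = λ/μ = 7.3/11.4 = 0.6404
P(N ≥ n) = ρⁿ
P(N ≥ 5) = 0.6404^5
P(N ≥ 5) = 0.1077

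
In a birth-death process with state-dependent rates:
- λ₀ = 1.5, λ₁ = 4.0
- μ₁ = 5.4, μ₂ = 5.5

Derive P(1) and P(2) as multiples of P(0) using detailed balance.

Balance equations:
State 0: λ₀P₀ = μ₁P₁ → P₁ = (λ₀/μ₁)P₀ = (1.5/5.4)P₀ = 0.2778P₀
State 1: P₂ = (λ₀λ₁)/(μ₁μ₂)P₀ = (1.5×4.0)/(5.4×5.5)P₀ = 0.2020P₀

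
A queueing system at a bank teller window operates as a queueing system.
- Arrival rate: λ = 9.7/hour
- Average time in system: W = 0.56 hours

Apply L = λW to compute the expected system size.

Little's Law: L = λW
L = 9.7 × 0.56 = 5.4320 transactions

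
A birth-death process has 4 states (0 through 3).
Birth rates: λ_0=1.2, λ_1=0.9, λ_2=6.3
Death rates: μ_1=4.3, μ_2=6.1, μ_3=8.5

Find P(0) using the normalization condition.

Ratios P(n)/P(0) = (λ₀···λₙ₋₁)/(μ₁···μₙ):
P(1)/P(0) = (1.2)/(4.3) = 0.2791
P(2)/P(0) = (1.2×0.9)/(4.3×6.1) = 0.04117
P(3)/P(0) = (1.2×0.9×6.3)/(4.3×6.1×8.5) = 0.03052

Normalization: ∑ P(n) = 1
P(0) × (1.0000 + 0.2791 + 0.04117 + 0.03052) = 1
P(0) × 1.3508 = 1
P(0) = 1/1.3508 = 0.7403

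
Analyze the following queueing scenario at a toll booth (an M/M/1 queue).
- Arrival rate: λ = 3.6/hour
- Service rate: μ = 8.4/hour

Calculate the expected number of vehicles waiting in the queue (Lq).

ρ = λ/μ = 3.6/8.4 = 0.4286
For M/M/1: Lq = λ²/(μ(μ-λ))
Lq = 12.96/(8.4 × 4.80)
Lq = 0.3214 vehicles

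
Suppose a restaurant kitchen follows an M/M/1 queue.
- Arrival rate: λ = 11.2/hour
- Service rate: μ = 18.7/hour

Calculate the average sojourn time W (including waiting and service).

First, compute utilization: ρ = λ/μ = 11.2/18.7 = 0.5989
For M/M/1: W = 1/(μ-λ)
W = 1/(18.7-11.2) = 1/7.50
W = 0.1333 hours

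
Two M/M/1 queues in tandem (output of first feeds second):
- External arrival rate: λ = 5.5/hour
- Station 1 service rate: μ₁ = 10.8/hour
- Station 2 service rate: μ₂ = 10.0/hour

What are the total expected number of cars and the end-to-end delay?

By Jackson's theorem, each station behaves as independent M/M/1.
Station 1: ρ₁ = 5.5/10.8 = 0.5093, L₁ = ρ₁/(1-ρ₁) = λ/(μ₁-λ) = 5.5/5.30 = 1.03774
Station 2: ρ₂ = 5.5/10.0 = 0.5500, L₂ = ρ₂/(1-ρ₂) = λ/(μ₂-λ) = 5.5/4.50 = 1.22222
Total: L = L₁ + L₂ = 1.03774 + 1.22222 = 2.2600
W = L/λ = 2.2600/5.5 = 0.4109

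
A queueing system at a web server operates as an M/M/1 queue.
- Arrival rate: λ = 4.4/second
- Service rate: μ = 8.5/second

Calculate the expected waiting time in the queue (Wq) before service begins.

First, compute utilization: ρ = λ/μ = 4.4/8.5 = 0.5176
For M/M/1: Wq = λ/(μ(μ-λ))
Wq = 4.4/(8.5 × (8.5-4.4))
Wq = 4.4/(8.5 × 4.10)
Wq = 0.1263 seconds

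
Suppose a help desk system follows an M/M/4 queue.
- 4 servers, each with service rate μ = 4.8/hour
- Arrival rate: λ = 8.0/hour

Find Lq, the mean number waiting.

Traffic intensity: ρ = λ/(cμ) = 8.0/(4×4.8) = 0.4167
Since ρ = 0.4167 < 1, system is stable.
Offered load a = λ/μ = cρ = 8.0/4.8 = 1.6667
P₀ = [ Σₙ₌₀^3 aⁿ/n! + a^4/(4!(1-ρ)) ]⁻¹
Σ = a^0/0! + a^1/1! + a^2/2! + a^3/3! = 1.0000 + 1.6667 + 1.3889 + 0.7716 = 4.8272
a^4/(4!(1-ρ)) = 7.7160/(24 × 0.58333) = 0.5511
P₀ = 1/(4.8272 + 0.5511) = 0.1859
Lq = P₀·a^4·ρ / (4!(1-ρ)²) = 0.18593 × 7.7160 × 0.41667 / (24 × 0.34028) = 0.07320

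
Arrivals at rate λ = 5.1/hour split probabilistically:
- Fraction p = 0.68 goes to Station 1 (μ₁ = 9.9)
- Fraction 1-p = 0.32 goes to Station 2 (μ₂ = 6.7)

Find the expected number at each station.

Effective rates: λ₁ = 5.1×0.68 = 3.468, λ₂ = 5.1×0.32 = 1.632
Station 1: ρ₁ = 3.468/9.9 = 0.3503, L₁ = ρ₁/(1-ρ₁) = 0.3503/(1-0.3503) = 0.5392
Station 2: ρ₂ = 1.632/6.7 = 0.24358, L₂ = ρ₂/(1-ρ₂) = 0.24358/(1-0.24358) = 0.3220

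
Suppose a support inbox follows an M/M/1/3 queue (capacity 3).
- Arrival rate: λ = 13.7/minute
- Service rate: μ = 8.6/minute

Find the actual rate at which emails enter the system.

ρ = λ/μ = 13.7/8.6 = 1.5930
P₀ = (1-ρ)/(1-ρ^(K+1)) = (1-1.5930)/(1-1.5930^4) = -0.5930/-5.4397 = 0.1090
P_K = P₀×ρ^K = 0.10901 × 1.5930^3 = 0.10901 × 4.0425 = 0.4407
λ_eff = λ(1-P_K) = 13.7 × (1 - 0.44069) = 13.7 × 0.55931 = 7.6625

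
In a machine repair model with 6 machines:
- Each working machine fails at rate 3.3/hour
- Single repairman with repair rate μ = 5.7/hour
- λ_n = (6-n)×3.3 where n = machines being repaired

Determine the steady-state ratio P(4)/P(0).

P(4)/P(0) = ∏_{i=0}^{4-1} λ_i/μ_{i+1}
= (6-0)×3.3/5.7 × (6-1)×3.3/5.7 × (6-2)×3.3/5.7 × (6-3)×3.3/5.7
= 40.4444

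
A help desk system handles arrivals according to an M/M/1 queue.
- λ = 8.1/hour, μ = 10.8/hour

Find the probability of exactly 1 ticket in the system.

ρ = λ/μ = 8.1/10.8 = 0.7500
P(n) = (1-ρ)ρⁿ
P(1) = (1-0.7500) × 0.7500^1
P(1) = 0.2500 × 0.7500
P(1) = 0.1875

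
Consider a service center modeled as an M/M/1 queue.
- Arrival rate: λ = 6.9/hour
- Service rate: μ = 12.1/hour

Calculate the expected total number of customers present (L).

ρ = λ/μ = 6.9/12.1 = 0.5702
For M/M/1: L = λ/(μ-λ)
L = 6.9/(12.1-6.9) = 6.9/5.20
L = 1.3269 customers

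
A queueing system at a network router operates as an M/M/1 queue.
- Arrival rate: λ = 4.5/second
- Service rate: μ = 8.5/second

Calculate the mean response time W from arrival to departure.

First, compute utilization: ρ = λ/μ = 4.5/8.5 = 0.5294
For M/M/1: W = 1/(μ-λ)
W = 1/(8.5-4.5) = 1/4.00
W = 0.2500 seconds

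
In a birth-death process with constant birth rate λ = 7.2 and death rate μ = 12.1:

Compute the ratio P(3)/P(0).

For constant rates: P(n)/P(0) = (λ/μ)^n
P(3)/P(0) = (7.2/12.1)^3 = 0.59504^3 = 0.2107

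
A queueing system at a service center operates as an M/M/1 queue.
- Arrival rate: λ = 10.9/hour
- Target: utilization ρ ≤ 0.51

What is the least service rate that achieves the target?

ρ = λ/μ, so μ = λ/ρ
μ ≥ 10.9/0.51 = 21.3725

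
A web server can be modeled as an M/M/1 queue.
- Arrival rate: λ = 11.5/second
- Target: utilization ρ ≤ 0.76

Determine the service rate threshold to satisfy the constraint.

ρ = λ/μ, so μ = λ/ρ
μ ≥ 11.5/0.76 = 15.1316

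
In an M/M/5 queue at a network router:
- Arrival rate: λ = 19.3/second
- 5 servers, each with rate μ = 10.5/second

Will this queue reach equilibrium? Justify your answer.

Stability requires ρ = λ/(cμ) < 1
ρ = 19.3/(5 × 10.5) = 19.3/52.50 = 0.3676
Since 0.3676 < 1, the system is STABLE.
The servers are busy 36.76% of the time.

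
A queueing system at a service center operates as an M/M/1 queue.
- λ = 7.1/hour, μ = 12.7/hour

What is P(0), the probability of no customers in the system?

ρ = λ/μ = 7.1/12.7 = 0.5591
P(0) = 1 - ρ = 1 - 0.5591 = 0.4409
The server is idle 44.09% of the time.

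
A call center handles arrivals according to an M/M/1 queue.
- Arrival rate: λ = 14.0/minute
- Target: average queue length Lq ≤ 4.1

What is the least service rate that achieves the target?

For M/M/1: Lq = λ²/(μ(μ-λ))
Need Lq ≤ 4.1, i.e. μ(μ-λ) ≥ λ²/4.1
μ² - 14.0μ - 196.00/4.1 ≥ 0  →  μ² - 14.0μ - 47.80488 ≥ 0
Quadratic formula (positive root): μ = [λ + √(λ² + 4×47.80488)]/2
Discriminant: 196.00 + 4×47.80488 = 387.2195, √387.2195 = 19.67789
μ ≥ (14.0 + 19.67789)/2 = 16.8389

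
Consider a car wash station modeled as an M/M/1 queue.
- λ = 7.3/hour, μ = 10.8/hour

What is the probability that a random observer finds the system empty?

ρ = λ/μ = 7.3/10.8 = 0.6759
P(0) = 1 - ρ = 1 - 0.6759 = 0.3241
The server is idle 32.41% of the time.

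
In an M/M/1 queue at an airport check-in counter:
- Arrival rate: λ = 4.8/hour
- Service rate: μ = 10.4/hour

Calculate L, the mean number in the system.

ρ = λ/μ = 4.8/10.4 = 0.4615
For M/M/1: L = λ/(μ-λ)
L = 4.8/(10.4-4.8) = 4.8/5.60
L = 0.8571 passengers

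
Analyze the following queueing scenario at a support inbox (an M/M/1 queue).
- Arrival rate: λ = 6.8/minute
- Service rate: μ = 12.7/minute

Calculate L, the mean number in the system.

ρ = λ/μ = 6.8/12.7 = 0.5354
For M/M/1: L = λ/(μ-λ)
L = 6.8/(12.7-6.8) = 6.8/5.90
L = 1.1525 emails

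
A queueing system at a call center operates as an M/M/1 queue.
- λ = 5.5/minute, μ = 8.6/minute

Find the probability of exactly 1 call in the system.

ρ = λ/μ = 5.5/8.6 = 0.6395
P(n) = (1-ρ)ρⁿ
P(1) = (1-0.6395) × 0.6395^1
P(1) = 0.3605 × 0.6395
P(1) = 0.2305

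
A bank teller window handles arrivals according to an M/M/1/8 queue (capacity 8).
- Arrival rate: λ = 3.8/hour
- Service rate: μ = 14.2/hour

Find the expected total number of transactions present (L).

ρ = λ/μ = 3.8/14.2 = 0.2676
P₀ = (1-ρ)/(1-ρ^(K+1)) = (1-0.2676)/(1-0.2676^9) = 0.7324/1.0000 = 0.7324
P_K = P₀×ρ^K = 0.7324 × 0.2676^8 = 0.7324 × 0.00002630 = 0.00001926
L = ρ[1 - (K+1)ρ^K + Kρ^(K+1)] / [(1-ρ)(1-ρ^(K+1))]
L = 0.2676 × (1 - 9×0.00002630 + 8×0.000007037) / ((1 - 0.2676) × (1 - 0.000007037)) = 0.3653 transactions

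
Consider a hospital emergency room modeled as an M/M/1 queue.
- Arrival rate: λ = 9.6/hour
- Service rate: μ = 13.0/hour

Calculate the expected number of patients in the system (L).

ρ = λ/μ = 9.6/13.0 = 0.7385
For M/M/1: L = λ/(μ-λ)
L = 9.6/(13.0-9.6) = 9.6/3.40
L = 2.8235 patients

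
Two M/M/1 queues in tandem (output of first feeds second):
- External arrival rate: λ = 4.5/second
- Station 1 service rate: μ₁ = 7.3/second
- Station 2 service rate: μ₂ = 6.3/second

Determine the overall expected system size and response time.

By Jackson's theorem, each station behaves as independent M/M/1.
Station 1: ρ₁ = 4.5/7.3 = 0.6164, L₁ = ρ₁/(1-ρ₁) = λ/(μ₁-λ) = 4.5/2.80 = 1.6071
Station 2: ρ₂ = 4.5/6.3 = 0.7143, L₂ = ρ₂/(1-ρ₂) = λ/(μ₂-λ) = 4.5/1.80 = 2.5000
Total: L = L₁ + L₂ = 1.6071 + 2.5000 = 4.1071
W = L/λ = 4.1071/4.5 = 0.9127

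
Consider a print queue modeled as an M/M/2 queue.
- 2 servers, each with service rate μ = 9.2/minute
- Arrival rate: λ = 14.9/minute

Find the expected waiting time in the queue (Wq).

Traffic intensity: ρ = λ/(cμ) = 14.9/(2×9.2) = 0.8098
Since ρ = 0.8098 < 1, system is stable.
Offered load a = λ/μ = cρ = 14.9/9.2 = 1.6196
P₀ = [ Σₙ₌₀^1 aⁿ/n! + a^2/(2!(1-ρ)) ]⁻¹
Σ = a^0/0! + a^1/1! = 1.0000 + 1.6196 = 2.6196
a^2/(2!(1-ρ)) = 2.62299/(2 × 0.190217) = 6.8947
P₀ = 1/(2.6196 + 6.8947) = 0.1051
Lq = P₀·a^2·ρ / (2!(1-ρ)²) = 0.105105 × 2.62299 × 0.809783 / (2 × 0.0361827) = 3.0850
Wq = Lq/λ = 3.0850/14.9 = 0.2070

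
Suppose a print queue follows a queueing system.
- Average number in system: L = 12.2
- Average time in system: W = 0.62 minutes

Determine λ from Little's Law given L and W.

Little's Law: L = λW, so λ = L/W
λ = 12.2/0.62 = 19.6774 jobs/minute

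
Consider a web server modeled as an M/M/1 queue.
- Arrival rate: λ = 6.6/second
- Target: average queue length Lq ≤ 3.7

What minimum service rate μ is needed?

For M/M/1: Lq = λ²/(μ(μ-λ))
Need Lq ≤ 3.7, i.e. μ(μ-λ) ≥ λ²/3.7
μ² - 6.6μ - 43.56/3.7 ≥ 0  →  μ² - 6.6μ - 11.77297 ≥ 0
Quadratic formula (positive root): μ = [λ + √(λ² + 4×11.77297)]/2
Discriminant: 43.56 + 4×11.77297 = 90.6519, √90.6519 = 9.52113
μ ≥ (6.6 + 9.52113)/2 = 8.0606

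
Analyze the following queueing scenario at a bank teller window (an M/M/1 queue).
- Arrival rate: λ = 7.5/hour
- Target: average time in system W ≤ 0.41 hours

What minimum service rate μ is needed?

For M/M/1: W = 1/(μ-λ)
Need W ≤ 0.41, so 1/(μ-λ) ≤ 0.41
μ - λ ≥ 1/0.41 = 2.4390
μ ≥ 7.5 + 2.4390 = 9.9390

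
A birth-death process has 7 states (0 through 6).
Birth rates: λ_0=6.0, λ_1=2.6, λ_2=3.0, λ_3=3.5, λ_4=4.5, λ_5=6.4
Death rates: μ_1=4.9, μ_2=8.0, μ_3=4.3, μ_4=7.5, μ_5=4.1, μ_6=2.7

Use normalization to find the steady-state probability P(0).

Ratios P(n)/P(0) = (λ₀···λₙ₋₁)/(μ₁···μₙ):
P(1)/P(0) = (6.0)/(4.9) = 1.2245
P(2)/P(0) = (6.0×2.6)/(4.9×8.0) = 0.3980
P(3)/P(0) = (6.0×2.6×3.0)/(4.9×8.0×4.3) = 0.2776
P(4)/P(0) = (6.0×2.6×3.0×3.5)/(4.9×8.0×4.3×7.5) = 0.1296
P(5)/P(0) = (6.0×2.6×3.0×3.5×4.5)/(4.9×8.0×4.3×7.5×4.1) = 0.1422
P(6)/P(0) = (6.0×2.6×3.0×3.5×4.5×6.4)/(4.9×8.0×4.3×7.5×4.1×2.7) = 0.3371

Normalization: ∑ P(n) = 1
P(0) × (1.0000 + 1.2245 + 0.3980 + 0.2776 + 0.1296 + 0.1422 + 0.3371) = 1
P(0) × 3.5090 = 1
P(0) = 1/3.5090 = 0.2850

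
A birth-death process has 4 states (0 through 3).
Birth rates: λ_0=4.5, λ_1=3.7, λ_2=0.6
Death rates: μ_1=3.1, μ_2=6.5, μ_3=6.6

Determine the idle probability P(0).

Ratios P(n)/P(0) = (λ₀···λₙ₋₁)/(μ₁···μₙ):
P(1)/P(0) = (4.5)/(3.1) = 1.4516
P(2)/P(0) = (4.5×3.7)/(3.1×6.5) = 0.8263
P(3)/P(0) = (4.5×3.7×0.6)/(3.1×6.5×6.6) = 0.07512

Normalization: ∑ P(n) = 1
P(0) × (1.0000 + 1.4516 + 0.8263 + 0.07512) = 1
P(0) × 3.3530 = 1
P(0) = 1/3.3530 = 0.2982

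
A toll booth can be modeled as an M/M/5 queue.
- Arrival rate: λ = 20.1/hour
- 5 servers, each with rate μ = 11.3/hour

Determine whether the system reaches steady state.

Stability requires ρ = λ/(cμ) < 1
ρ = 20.1/(5 × 11.3) = 20.1/56.50 = 0.3558
Since 0.3558 < 1, the system is STABLE.
The servers are busy 35.58% of the time.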